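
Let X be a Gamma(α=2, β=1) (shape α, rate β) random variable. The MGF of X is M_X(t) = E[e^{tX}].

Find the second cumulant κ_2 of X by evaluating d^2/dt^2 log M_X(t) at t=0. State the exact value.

M_X(t) = (1 - t)^(-2)
K_X(t) = log M_X(t) = -2*log(1 - t)
K^(2)(t) = 2/(t^2 - 2*t + 1)

κ_2 = K^(2)(0) = 2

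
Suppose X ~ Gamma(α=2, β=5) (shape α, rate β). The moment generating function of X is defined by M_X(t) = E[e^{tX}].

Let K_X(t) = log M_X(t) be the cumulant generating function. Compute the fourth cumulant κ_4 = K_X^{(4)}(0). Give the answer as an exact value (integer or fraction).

M_X(t) = 25/(5 - t)^2
K_X(t) = log M_X(t) = -2*log(5 - t) + 2*log(5)
K′(t) = -2/(t - 5)
K′′(t) = 2/(t^2 - 10*t + 25)
K′′′(t) = -4/(t^3 - 15*t^2 + 75*t - 125)
K′′′′(t) = 12/(t^4 - 20*t^3 + 150*t^2 - 500*t + 625)

κ_4 = K′′′′(0) = 12/625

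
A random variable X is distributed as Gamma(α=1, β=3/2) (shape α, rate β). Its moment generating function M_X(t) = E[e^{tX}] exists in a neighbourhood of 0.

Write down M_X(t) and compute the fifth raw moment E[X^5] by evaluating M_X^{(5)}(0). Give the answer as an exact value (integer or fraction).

M_X(t) = 3/(2*(3/2 - t))
M′(t) = 6/(4*t^2 - 12*t + 9)
M′′(t) = -24/(8*t^3 - 36*t^2 + 54*t - 27)
M′′′(t) = 144/(16*t^4 - 96*t^3 + 216*t^2 - 216*t + 81)
M′′′′(t) = -1152/(32*t^5 - 240*t^4 + 720*t^3 - 1080*t^2 + 810*t - 243)
M′′′′′(t) = 11520/(64*t^6 - 576*t^5 + 2160*t^4 - 4320*t^3 + 4860*t^2 - 2916*t + 729)

E[X^5] = M′′′′′(0) = 1280/81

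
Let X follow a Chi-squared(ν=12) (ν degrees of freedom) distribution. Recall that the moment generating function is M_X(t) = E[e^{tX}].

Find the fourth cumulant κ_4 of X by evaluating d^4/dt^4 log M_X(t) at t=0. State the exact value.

κ_4 = K^(4)(0) = 576

M_X(t) = (1 - 2*t)^(-6)
K_X(t) = log M_X(t) = -6*log(1 - 2*t)
K^(4)(t) = 576/(16*t^4 - 32*t^3 + 24*t^2 - 8*t + 1)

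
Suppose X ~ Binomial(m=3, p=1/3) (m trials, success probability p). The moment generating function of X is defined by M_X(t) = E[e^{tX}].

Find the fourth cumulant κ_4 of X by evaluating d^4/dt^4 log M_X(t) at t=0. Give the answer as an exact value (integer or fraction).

M_X(t) = (e^(t)/3 + 2/3)^3
K_X(t) = log M_X(t) = 3*log(e^(t)/3 + 2/3)
K′(t) = 3*e^(t)/(e^(t) + 2)
K′′(t) = 6*e^(t)/(e^(2*t) + 4*e^(t) + 4)
K′′′(t) = (-6*e^(2*t) + 12*e^(t))/(e^(3*t) + 6*e^(2*t) + 12*e^(t) + 8)
K′′′′(t) = (6*e^(3*t) - 48*e^(2*t) + 24*e^(t))/(e^(4*t) + 8*e^(3*t) + 24*e^(2*t) + 32*e^(t) + 16)

κ_4 = K′′′′(0) = -2/9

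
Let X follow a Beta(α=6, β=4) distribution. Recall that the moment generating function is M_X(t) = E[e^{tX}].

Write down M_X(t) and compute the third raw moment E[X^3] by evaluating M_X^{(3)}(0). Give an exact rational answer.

E[X^3] = D^3[M](0) = 14/55

M_X(t) = ₁F₁(6; 10; t)
D^3[M](t) = 14*₁F₁(9; 13; t)/55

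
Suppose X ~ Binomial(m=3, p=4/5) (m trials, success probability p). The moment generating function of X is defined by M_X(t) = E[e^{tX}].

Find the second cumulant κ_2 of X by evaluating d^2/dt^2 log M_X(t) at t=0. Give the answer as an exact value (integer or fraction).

M_X(t) = (4*e^(t)/5 + 1/5)^3
K_X(t) = log M_X(t) = 3*log(4*e^(t)/5 + 1/5)
dK/dt = 12*e^(t)/(4*e^(t) + 1)
d^2K/dt^2 = 12*e^(t)/(16*e^(2*t) + 8*e^(t) + 1)

κ_2 = d^2K/dt^2 |_{t=0} = 12/25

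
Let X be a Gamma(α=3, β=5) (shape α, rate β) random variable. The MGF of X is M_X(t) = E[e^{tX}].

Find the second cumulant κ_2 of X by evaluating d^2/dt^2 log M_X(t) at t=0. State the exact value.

κ_2 = d^2K/dt^2 |_{t=0} = 3/25

M_X(t) = 125/(5 - t)^3
K_X(t) = log M_X(t) = -3*log(5 - t) + 3*log(5)
dK/dt = -3/(t - 5)
d^2K/dt^2 = 3/(t^2 - 10*t + 25)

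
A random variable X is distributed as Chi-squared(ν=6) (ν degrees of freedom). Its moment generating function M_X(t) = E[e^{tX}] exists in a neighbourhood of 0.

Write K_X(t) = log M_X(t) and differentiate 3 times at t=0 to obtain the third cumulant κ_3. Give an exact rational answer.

M_X(t) = (1 - 2*t)^(-3)
K_X(t) = log M_X(t) = -3*log(1 - 2*t)
D^3[K](t) = -48/(8*t^3 - 12*t^2 + 6*t - 1)

κ_3 = D^3[K](0) = 48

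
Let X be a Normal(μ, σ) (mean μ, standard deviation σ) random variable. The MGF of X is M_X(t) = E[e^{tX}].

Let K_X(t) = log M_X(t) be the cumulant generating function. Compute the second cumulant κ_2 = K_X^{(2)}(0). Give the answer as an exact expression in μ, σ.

κ_2 = D^2[K](0) = σ^2

M_X(t) = e^(μ*t + σ^2*t^2/2)
K_X(t) = log M_X(t) = μ*t + σ^2*t^2/2
D^2[K](t) = σ^2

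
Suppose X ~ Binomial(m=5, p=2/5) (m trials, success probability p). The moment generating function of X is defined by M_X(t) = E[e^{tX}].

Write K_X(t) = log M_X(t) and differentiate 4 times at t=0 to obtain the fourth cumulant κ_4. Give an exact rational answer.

M_X(t) = (2*e^(t)/5 + 3/5)^5
K_X(t) = log M_X(t) = 5*log(2*e^(t)/5 + 3/5)
K^(4)(t) = (120*e^(3*t) - 720*e^(2*t) + 270*e^(t))/(16*e^(4*t) + 96*e^(3*t) + 216*e^(2*t) + 216*e^(t) + 81)

κ_4 = K^(4)(0) = -66/125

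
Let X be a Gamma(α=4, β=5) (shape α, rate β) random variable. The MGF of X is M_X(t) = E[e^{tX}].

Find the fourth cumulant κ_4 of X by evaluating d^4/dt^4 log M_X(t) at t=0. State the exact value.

M_X(t) = 625/(5 - t)^4
K_X(t) = log M_X(t) = -4*log(5 - t) + 4*log(5)
K^(4)(t) = 24/(t^4 - 20*t^3 + 150*t^2 - 500*t + 625)

κ_4 = K^(4)(0) = 24/625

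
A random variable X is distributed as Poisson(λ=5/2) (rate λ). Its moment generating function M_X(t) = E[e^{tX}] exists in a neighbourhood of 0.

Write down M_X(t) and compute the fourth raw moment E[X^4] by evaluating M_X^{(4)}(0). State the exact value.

M_X(t) = e^(5*e^(t)/2 - 5/2)
M′(t) = 5*e^(-5/2)*e^(t)*e^(5*e^(t)/2)/2
M′′(t) = (25*e^(2*t)*e^(5*e^(t)/2) + 10*e^(t)*e^(5*e^(t)/2))*e^(-5/2)/4
M′′′(t) = (125*e^(3*t)*e^(5*e^(t)/2) + 150*e^(2*t)*e^(5*e^(t)/2) + 20*e^(t)*e^(5*e^(t)/2))*e^(-5/2)/8
M′′′′(t) = (625*e^(4*t)*e^(5*e^(t)/2) + 1500*e^(3*t)*e^(5*e^(t)/2) + 700*e^(2*t)*e^(5*e^(t)/2) + 40*e^(t)*e^(5*e^(t)/2))*e^(-5/2)/16

E[X^4] = M′′′′(0) = 2865/16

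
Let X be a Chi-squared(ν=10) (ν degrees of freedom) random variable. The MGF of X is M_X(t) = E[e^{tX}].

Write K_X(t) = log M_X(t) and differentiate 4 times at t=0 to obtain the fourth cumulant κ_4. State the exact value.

κ_4 = K^(4)(0) = 480

M_X(t) = (1 - 2*t)^(-5)
K_X(t) = log M_X(t) = -5*log(1 - 2*t)
K^(4)(t) = 480/(16*t^4 - 32*t^3 + 24*t^2 - 8*t + 1)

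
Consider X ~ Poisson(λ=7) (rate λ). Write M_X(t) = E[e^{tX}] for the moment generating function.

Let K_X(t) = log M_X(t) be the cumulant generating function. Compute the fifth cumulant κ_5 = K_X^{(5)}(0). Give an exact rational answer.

M_X(t) = e^(7*e^(t) - 7)
K_X(t) = log M_X(t) = 7*e^(t) - 7
dK/dt = 7*e^(t)
d^2K/dt^2 = 7*e^(t)
d^3K/dt^3 = 7*e^(t)
d^4K/dt^4 = 7*e^(t)
d^5K/dt^5 = 7*e^(t)

κ_5 = d^5K/dt^5 |_{t=0} = 7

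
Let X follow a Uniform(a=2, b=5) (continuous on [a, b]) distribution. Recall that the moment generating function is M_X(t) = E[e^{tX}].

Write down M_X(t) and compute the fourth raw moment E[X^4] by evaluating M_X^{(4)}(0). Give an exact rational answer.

E[X^4] = D^4[M](0) = 1031/5

M_X(t) = (e^(5*t) - e^(2*t))/(3*t)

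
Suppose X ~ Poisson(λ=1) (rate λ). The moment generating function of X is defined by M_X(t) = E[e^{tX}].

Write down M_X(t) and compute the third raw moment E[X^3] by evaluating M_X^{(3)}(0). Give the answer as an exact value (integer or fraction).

E[X^3] = d^3M/dt^3 |_{t=0} = 5

M_X(t) = e^(e^(t) - 1)
dM/dt = e^(-1)*e^(t)*e^(e^(t))
d^2M/dt^2 = (e^(2*t)*e^(e^(t)) + e^(t)*e^(e^(t)))*e^(-1)
d^3M/dt^3 = (e^(3*t)*e^(e^(t)) + 3*e^(2*t)*e^(e^(t)) + e^(t)*e^(e^(t)))*e^(-1)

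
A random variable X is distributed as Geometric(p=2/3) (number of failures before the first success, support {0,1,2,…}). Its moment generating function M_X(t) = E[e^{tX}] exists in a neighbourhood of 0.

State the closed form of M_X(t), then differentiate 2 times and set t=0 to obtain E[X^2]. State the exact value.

M_X(t) = 2/(3*(1 - e^(t)/3))
D^2[M](t) = (-2*e^(2*t) - 6*e^(t))/(e^(3*t) - 9*e^(2*t) + 27*e^(t) - 27)

E[X^2] = D^2[M](0) = 1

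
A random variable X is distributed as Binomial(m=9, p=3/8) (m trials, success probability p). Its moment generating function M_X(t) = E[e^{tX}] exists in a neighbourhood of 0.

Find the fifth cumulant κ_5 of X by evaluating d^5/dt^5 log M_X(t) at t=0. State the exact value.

M_X(t) = (3*e^(t)/8 + 5/8)^9
K_X(t) = log M_X(t) = 9*log(3*e^(t)/8 + 5/8)
dK/dt = 27*e^(t)/(3*e^(t) + 5)
d^2K/dt^2 = 135*e^(t)/(9*e^(2*t) + 30*e^(t) + 25)
d^3K/dt^3 = (-405*e^(2*t) + 675*e^(t))/(27*e^(3*t) + 135*e^(2*t) + 225*e^(t) + 125)
d^4K/dt^4 = (1215*e^(3*t) - 8100*e^(2*t) + 3375*e^(t))/(81*e^(4*t) + 540*e^(3*t) + 1350*e^(2*t) + 1500*e^(t) + 625)
d^5K/dt^5 = (-3645*e^(4*t) + 66825*e^(3*t) - 111375*e^(2*t) + 16875*e^(t))/(243*e^(5*t) + 2025*e^(4*t) + 6750*e^(3*t) + 11250*e^(2*t) + 9375*e^(t) + 3125)

κ_5 = d^5K/dt^5 |_{t=0} = -3915/4096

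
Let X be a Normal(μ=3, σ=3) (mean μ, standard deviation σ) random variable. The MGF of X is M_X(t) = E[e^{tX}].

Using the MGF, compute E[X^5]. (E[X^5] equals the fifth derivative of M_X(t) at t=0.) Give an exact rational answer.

M_X(t) = e^(9*t^2/2 + 3*t)

E[X^5] = M^(5)(0) = 6318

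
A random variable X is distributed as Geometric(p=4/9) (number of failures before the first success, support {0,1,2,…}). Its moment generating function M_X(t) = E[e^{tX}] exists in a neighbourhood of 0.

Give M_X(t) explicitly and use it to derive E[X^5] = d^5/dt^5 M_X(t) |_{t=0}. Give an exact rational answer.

E[X^5] = d^5M/dt^5 |_{t=0} = 165535/128

M_X(t) = 4/(9*(1 - 5*e^(t)/9))
dM/dt = 20*e^(t)/(25*e^(2*t) - 90*e^(t) + 81)
d^2M/dt^2 = (-100*e^(2*t) - 180*e^(t))/(125*e^(3*t) - 675*e^(2*t) + 1215*e^(t) - 729)
d^3M/dt^3 = (500*e^(3*t) + 3600*e^(2*t) + 1620*e^(t))/(625*e^(4*t) - 4500*e^(3*t) + 12150*e^(2*t) - 14580*e^(t) + 6561)
d^4M/dt^4 = (-2500*e^(4*t) - 49500*e^(3*t) - 89100*e^(2*t) - 14580*e^(t))/(3125*e^(5*t) - 28125*e^(4*t) + 101250*e^(3*t) - 182250*e^(2*t) + 164025*e^(t) - 59049)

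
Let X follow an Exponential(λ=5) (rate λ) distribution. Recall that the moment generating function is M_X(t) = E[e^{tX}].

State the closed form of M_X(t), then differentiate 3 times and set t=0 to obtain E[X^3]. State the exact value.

E[X^3] = D^3[M](0) = 6/125

M_X(t) = 5/(5 - t)
D^3[M](t) = 30/(t^4 - 20*t^3 + 150*t^2 - 500*t + 625)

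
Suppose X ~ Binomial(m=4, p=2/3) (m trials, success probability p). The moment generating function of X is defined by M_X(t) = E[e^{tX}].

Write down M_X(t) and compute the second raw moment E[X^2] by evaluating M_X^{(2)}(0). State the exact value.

E[X^2] = M′′(0) = 8

M_X(t) = (2*e^(t)/3 + 1/3)^4
M′(t) = 64*e^(4*t)/81 + 32*e^(3*t)/27 + 16*e^(2*t)/27 + 8*e^(t)/81
M′′(t) = 256*e^(4*t)/81 + 32*e^(3*t)/9 + 32*e^(2*t)/27 + 8*e^(t)/81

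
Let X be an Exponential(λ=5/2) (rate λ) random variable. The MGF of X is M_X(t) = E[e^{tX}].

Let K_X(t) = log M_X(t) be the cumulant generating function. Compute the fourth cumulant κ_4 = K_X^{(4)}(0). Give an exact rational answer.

M_X(t) = 5/(2*(5/2 - t))
K_X(t) = log M_X(t) = -log(5/2 - t) - log(2) + log(5)
dK/dt = -2/(2*t - 5)
d^2K/dt^2 = 4/(4*t^2 - 20*t + 25)
d^3K/dt^3 = -16/(8*t^3 - 60*t^2 + 150*t - 125)
d^4K/dt^4 = 96/(16*t^4 - 160*t^3 + 600*t^2 - 1000*t + 625)

κ_4 = d^4K/dt^4 |_{t=0} = 96/625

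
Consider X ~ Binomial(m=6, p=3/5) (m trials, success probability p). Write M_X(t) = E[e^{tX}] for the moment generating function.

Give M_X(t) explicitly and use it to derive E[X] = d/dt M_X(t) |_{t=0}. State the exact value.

E[X] = D[M](0) = 18/5

M_X(t) = (3*e^(t)/5 + 2/5)^6
D[M](t) = 4374*e^(6*t)/15625 + 2916*e^(5*t)/3125 + 3888*e^(4*t)/3125 + 2592*e^(3*t)/3125 + 864*e^(2*t)/3125 + 576*e^(t)/15625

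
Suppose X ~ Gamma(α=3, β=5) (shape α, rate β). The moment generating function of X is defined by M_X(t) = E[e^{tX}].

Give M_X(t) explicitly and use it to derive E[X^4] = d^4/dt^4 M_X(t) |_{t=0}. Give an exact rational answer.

E[X^4] = d^4M/dt^4 |_{t=0} = 72/125

M_X(t) = 125/(5 - t)^3
dM/dt = 375/(t^4 - 20*t^3 + 150*t^2 - 500*t + 625)
d^2M/dt^2 = -1500/(t^5 - 25*t^4 + 250*t^3 - 1250*t^2 + 3125*t - 3125)
d^3M/dt^3 = 7500/(t^6 - 30*t^5 + 375*t^4 - 2500*t^3 + 9375*t^2 - 18750*t + 15625)
d^4M/dt^4 = -45000/(t^7 - 35*t^6 + 525*t^5 - 4375*t^4 + 21875*t^3 - 65625*t^2 + 109375*t - 78125)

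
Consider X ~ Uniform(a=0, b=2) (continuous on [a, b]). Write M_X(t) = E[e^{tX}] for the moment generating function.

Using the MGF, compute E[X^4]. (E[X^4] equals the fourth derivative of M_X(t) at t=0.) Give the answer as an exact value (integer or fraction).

M_X(t) = (e^(2*t) - 1)/(2*t)
M^(4)(t) = (8*t^4*e^(2*t) - 16*t^3*e^(2*t) + 24*t^2*e^(2*t) - 24*t*e^(2*t) + 12*e^(2*t) - 12)/t^5

E[X^4] = M^(4)(0) = 16/5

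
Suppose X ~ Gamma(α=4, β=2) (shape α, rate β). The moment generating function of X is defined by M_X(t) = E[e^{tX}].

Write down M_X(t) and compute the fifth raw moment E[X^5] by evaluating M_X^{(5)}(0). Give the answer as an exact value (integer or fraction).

E[X^5] = d^5M/dt^5 |_{t=0} = 210

M_X(t) = 16/(2 - t)^4
dM/dt = -64/(t^5 - 10*t^4 + 40*t^3 - 80*t^2 + 80*t - 32)
d^2M/dt^2 = 320/(t^6 - 12*t^5 + 60*t^4 - 160*t^3 + 240*t^2 - 192*t + 64)
d^3M/dt^3 = -1920/(t^7 - 14*t^6 + 84*t^5 - 280*t^4 + 560*t^3 - 672*t^2 + 448*t - 128)
d^4M/dt^4 = 13440/(t^8 - 16*t^7 + 112*t^6 - 448*t^5 + 1120*t^4 - 1792*t^3 + 1792*t^2 - 1024*t + 256)
d^5M/dt^5 = -107520/(t^9 - 18*t^8 + 144*t^7 - 672*t^6 + 2016*t^5 - 4032*t^4 + 5376*t^3 - 4608*t^2 + 2304*t - 512)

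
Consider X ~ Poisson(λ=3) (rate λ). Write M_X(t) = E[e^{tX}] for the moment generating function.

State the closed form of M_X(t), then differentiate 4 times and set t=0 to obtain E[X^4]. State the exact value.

M_X(t) = e^(3*e^(t) - 3)
D^4[M](t) = (81*e^(4*t)*e^(3*e^(t)) + 162*e^(3*t)*e^(3*e^(t)) + 63*e^(2*t)*e^(3*e^(t)) + 3*e^(t)*e^(3*e^(t)))*e^(-3)

E[X^4] = D^4[M](0) = 309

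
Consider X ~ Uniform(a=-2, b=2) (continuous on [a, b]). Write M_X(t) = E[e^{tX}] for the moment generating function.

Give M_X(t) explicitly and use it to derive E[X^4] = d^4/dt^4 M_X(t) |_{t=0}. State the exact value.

M_X(t) = (e^(2*t) - e^(-2*t))/(4*t)
M^(4)(t) = (4*t^4*e^(4*t) - 4*t^4 - 8*t^3*e^(4*t) - 8*t^3 + 12*t^2*e^(4*t) - 12*t^2 - 12*t*e^(4*t) - 12*t + 6*e^(4*t) - 6)*e^(-2*t)/t^5

E[X^4] = M^(4)(0) = 16/5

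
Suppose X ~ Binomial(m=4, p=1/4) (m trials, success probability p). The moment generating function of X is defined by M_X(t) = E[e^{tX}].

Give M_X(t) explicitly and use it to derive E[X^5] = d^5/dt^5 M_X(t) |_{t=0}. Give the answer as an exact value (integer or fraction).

M_X(t) = (e^(t)/4 + 3/4)^4
M′(t) = e^(4*t)/64 + 9*e^(3*t)/64 + 27*e^(2*t)/64 + 27*e^(t)/64
M′′(t) = e^(4*t)/16 + 27*e^(3*t)/64 + 27*e^(2*t)/32 + 27*e^(t)/64
M′′′(t) = e^(4*t)/4 + 81*e^(3*t)/64 + 27*e^(2*t)/16 + 27*e^(t)/64
M′′′′(t) = e^(4*t) + 243*e^(3*t)/64 + 27*e^(2*t)/8 + 27*e^(t)/64
M′′′′′(t) = 4*e^(4*t) + 729*e^(3*t)/64 + 27*e^(2*t)/4 + 27*e^(t)/64

E[X^5] = M′′′′′(0) = 361/16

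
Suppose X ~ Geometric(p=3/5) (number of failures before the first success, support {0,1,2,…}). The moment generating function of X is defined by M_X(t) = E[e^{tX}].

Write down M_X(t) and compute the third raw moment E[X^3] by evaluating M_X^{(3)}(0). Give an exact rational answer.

E[X^3] = d^3M/dt^3 |_{t=0} = 46/9

M_X(t) = 3/(5*(1 - 2*e^(t)/5))
dM/dt = 6*e^(t)/(4*e^(2*t) - 20*e^(t) + 25)
d^2M/dt^2 = (-12*e^(2*t) - 30*e^(t))/(8*e^(3*t) - 60*e^(2*t) + 150*e^(t) - 125)
d^3M/dt^3 = (24*e^(3*t) + 240*e^(2*t) + 150*e^(t))/(16*e^(4*t) - 160*e^(3*t) + 600*e^(2*t) - 1000*e^(t) + 625)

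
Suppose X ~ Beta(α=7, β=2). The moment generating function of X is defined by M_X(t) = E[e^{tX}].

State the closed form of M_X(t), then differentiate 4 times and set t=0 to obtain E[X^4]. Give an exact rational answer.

M_X(t) = ₁F₁(7; 9; t)
M^(4)(t) = 14*₁F₁(11; 13; t)/33

E[X^4] = M^(4)(0) = 14/33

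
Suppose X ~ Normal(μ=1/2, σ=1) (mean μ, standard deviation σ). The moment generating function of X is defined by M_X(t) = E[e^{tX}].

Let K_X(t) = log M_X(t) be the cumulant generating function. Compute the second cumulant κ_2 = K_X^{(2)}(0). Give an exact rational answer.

κ_2 = d^2K/dt^2 |_{t=0} = 1

M_X(t) = e^(t^2/2 + t/2)
K_X(t) = log M_X(t) = t^2/2 + t/2
dK/dt = t + 1/2
d^2K/dt^2 = 1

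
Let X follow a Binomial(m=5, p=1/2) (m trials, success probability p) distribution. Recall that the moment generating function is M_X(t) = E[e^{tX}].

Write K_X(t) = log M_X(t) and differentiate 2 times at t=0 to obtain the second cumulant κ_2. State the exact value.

M_X(t) = (e^(t)/2 + 1/2)^5
K_X(t) = log M_X(t) = 5*log(e^(t)/2 + 1/2)
D^2[K](t) = 5*e^(t)/(e^(2*t) + 2*e^(t) + 1)

κ_2 = D^2[K](0) = 5/4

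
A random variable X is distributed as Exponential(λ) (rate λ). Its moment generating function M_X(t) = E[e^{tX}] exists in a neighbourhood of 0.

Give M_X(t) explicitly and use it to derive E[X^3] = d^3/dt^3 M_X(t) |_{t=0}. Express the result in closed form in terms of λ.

M_X(t) = λ/(λ - t)
M^(3)(t) = 6*λ/(λ^4 - 4*λ^3*t + 6*λ^2*t^2 - 4*λ*t^3 + t^4)

E[X^3] = M^(3)(0) = 6/λ^3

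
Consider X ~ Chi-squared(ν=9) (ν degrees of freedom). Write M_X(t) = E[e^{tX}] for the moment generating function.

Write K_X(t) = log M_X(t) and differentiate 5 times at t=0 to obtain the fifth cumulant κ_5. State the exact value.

κ_5 = K^(5)(0) = 3456

M_X(t) = (1 - 2*t)^(-9/2)
K_X(t) = log M_X(t) = -9*log(1 - 2*t)/2
K^(5)(t) = -3456/(32*t^5 - 80*t^4 + 80*t^3 - 40*t^2 + 10*t - 1)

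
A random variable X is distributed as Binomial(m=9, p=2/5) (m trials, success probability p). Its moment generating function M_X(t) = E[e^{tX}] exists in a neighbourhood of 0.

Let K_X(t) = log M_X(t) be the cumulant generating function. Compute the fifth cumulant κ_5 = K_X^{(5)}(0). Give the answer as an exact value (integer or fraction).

M_X(t) = (2*e^(t)/5 + 3/5)^9
K_X(t) = log M_X(t) = 9*log(2*e^(t)/5 + 3/5)
K′(t) = 18*e^(t)/(2*e^(t) + 3)
K′′(t) = 54*e^(t)/(4*e^(2*t) + 12*e^(t) + 9)
K′′′(t) = (-108*e^(2*t) + 162*e^(t))/(8*e^(3*t) + 36*e^(2*t) + 54*e^(t) + 27)
K′′′′(t) = (216*e^(3*t) - 1296*e^(2*t) + 486*e^(t))/(16*e^(4*t) + 96*e^(3*t) + 216*e^(2*t) + 216*e^(t) + 81)
K′′′′′(t) = (-432*e^(4*t) + 7128*e^(3*t) - 10692*e^(2*t) + 1458*e^(t))/(32*e^(5*t) + 240*e^(4*t) + 720*e^(3*t) + 1080*e^(2*t) + 810*e^(t) + 243)

κ_5 = K′′′′′(0) = -2538/3125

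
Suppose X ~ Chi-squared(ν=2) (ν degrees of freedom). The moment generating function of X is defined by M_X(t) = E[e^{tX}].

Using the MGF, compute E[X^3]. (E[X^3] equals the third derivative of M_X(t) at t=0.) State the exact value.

M_X(t) = 1/(1 - 2*t)
dM/dt = 2/(4*t^2 - 4*t + 1)
d^2M/dt^2 = -8/(8*t^3 - 12*t^2 + 6*t - 1)
d^3M/dt^3 = 48/(16*t^4 - 32*t^3 + 24*t^2 - 8*t + 1)

E[X^3] = d^3M/dt^3 |_{t=0} = 48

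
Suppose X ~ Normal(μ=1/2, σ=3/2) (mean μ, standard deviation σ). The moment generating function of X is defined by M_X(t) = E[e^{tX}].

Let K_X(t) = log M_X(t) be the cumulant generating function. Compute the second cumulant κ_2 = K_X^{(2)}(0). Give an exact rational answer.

M_X(t) = e^(9*t^2/8 + t/2)
K_X(t) = log M_X(t) = 9*t^2/8 + t/2
dK/dt = 9*t/4 + 1/2
d^2K/dt^2 = 9/4

κ_2 = d^2K/dt^2 |_{t=0} = 9/4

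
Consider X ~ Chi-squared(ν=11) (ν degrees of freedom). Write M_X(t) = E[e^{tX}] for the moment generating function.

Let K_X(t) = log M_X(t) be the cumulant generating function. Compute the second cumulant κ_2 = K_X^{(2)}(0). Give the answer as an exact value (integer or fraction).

M_X(t) = (1 - 2*t)^(-11/2)
K_X(t) = log M_X(t) = -11*log(1 - 2*t)/2
K^(2)(t) = 22/(4*t^2 - 4*t + 1)

κ_2 = K^(2)(0) = 22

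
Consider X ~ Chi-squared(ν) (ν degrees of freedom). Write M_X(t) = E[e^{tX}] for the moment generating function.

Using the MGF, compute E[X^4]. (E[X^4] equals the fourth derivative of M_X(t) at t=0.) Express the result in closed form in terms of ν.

M_X(t) = (1 - 2*t)^(-ν/2)
dM/dt = -ν/(2*t*(1 - 2*t)^(ν/2) - (1 - 2*t)^(ν/2))
d^2M/dt^2 = (ν^2 + 2*ν)/(4*t^2*(1 - 2*t)^(ν/2) - 4*t*(1 - 2*t)^(ν/2) + (1 - 2*t)^(ν/2))
d^3M/dt^3 = (-ν^3 - 6*ν^2 - 8*ν)/(8*t^3*(1 - 2*t)^(ν/2) - 12*t^2*(1 - 2*t)^(ν/2) + 6*t*(1 - 2*t)^(ν/2) - (1 - 2*t)^(ν/2))
d^4M/dt^4 = (ν^4 + 12*ν^3 + 44*ν^2 + 48*ν)/(16*t^4*(1 - 2*t)^(ν/2) - 32*t^3*(1 - 2*t)^(ν/2) + 24*t^2*(1 - 2*t)^(ν/2) - 8*t*(1 - 2*t)^(ν/2) + (1 - 2*t)^(ν/2))

E[X^4] = d^4M/dt^4 |_{t=0} = ν*(ν^3 + 12*ν^2 + 44*ν + 48)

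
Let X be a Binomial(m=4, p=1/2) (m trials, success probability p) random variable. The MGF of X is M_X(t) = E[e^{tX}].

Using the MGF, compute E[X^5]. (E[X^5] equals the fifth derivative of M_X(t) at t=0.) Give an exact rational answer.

E[X^5] = M^(5)(0) = 137

M_X(t) = (e^(t)/2 + 1/2)^4
M^(5)(t) = 64*e^(4*t) + 243*e^(3*t)/4 + 12*e^(2*t) + e^(t)/4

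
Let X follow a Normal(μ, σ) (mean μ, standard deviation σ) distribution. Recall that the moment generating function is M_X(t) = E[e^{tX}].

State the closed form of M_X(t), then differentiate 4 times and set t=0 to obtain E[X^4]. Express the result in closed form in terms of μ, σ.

M_X(t) = e^(μ*t + σ^2*t^2/2)

E[X^4] = M^(4)(0) = μ^4 + 6*μ^2*σ^2 + 3*σ^4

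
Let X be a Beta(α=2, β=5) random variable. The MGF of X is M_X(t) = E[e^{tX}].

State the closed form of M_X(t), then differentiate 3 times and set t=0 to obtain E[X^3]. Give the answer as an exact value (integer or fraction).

M_X(t) = ₁F₁(2; 7; t)
dM/dt = 2*₁F₁(3; 8; t)/7
d^2M/dt^2 = 3*₁F₁(4; 9; t)/28
d^3M/dt^3 = ₁F₁(5; 10; t)/21

E[X^3] = d^3M/dt^3 |_{t=0} = 1/21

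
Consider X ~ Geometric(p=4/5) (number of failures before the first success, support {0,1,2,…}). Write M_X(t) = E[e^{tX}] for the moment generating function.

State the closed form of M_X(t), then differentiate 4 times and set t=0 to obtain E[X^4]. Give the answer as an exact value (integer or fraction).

E[X^4] = M′′′′(0) = 57/32

M_X(t) = 4/(5*(1 - e^(t)/5))
M′(t) = 4*e^(t)/(e^(2*t) - 10*e^(t) + 25)
M′′(t) = (-4*e^(2*t) - 20*e^(t))/(e^(3*t) - 15*e^(2*t) + 75*e^(t) - 125)
M′′′(t) = (4*e^(3*t) + 80*e^(2*t) + 100*e^(t))/(e^(4*t) - 20*e^(3*t) + 150*e^(2*t) - 500*e^(t) + 625)
M′′′′(t) = (-4*e^(4*t) - 220*e^(3*t) - 1100*e^(2*t) - 500*e^(t))/(e^(5*t) - 25*e^(4*t) + 250*e^(3*t) - 1250*e^(2*t) + 3125*e^(t) - 3125)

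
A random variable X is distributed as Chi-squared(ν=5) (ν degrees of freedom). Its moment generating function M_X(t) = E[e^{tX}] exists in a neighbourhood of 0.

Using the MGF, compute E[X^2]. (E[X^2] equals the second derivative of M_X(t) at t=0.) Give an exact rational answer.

M_X(t) = (1 - 2*t)^(-5/2)
M′(t) = -5/(8*t^3*√(1 - 2*t) - 12*t^2*√(1 - 2*t) + 6*t*√(1 - 2*t) - √(1 - 2*t))
M′′(t) = 35/(16*t^4*√(1 - 2*t) - 32*t^3*√(1 - 2*t) + 24*t^2*√(1 - 2*t) - 8*t*√(1 - 2*t) + √(1 - 2*t))

E[X^2] = M′′(0) = 35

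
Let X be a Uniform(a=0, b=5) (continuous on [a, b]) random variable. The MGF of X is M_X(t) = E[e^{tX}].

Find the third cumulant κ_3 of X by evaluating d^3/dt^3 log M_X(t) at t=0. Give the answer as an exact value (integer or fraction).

M_X(t) = (e^(5*t) - 1)/(5*t)
K_X(t) = log M_X(t) = -log(t) + log(e^(5*t) - 1) - log(5)
dK/dt = (5*t*e^(5*t) - e^(5*t) + 1)/(t*e^(5*t) - t)
d^2K/dt^2 = (-25*t^2*e^(5*t) + e^(10*t) - 2*e^(5*t) + 1)/(t^2*e^(10*t) - 2*t^2*e^(5*t) + t^2)
d^3K/dt^3 = (125*t^3*e^(10*t) + 125*t^3*e^(5*t) - 2*e^(15*t) + 6*e^(10*t) - 6*e^(5*t) + 2)/(t^3*e^(15*t) - 3*t^3*e^(10*t) + 3*t^3*e^(5*t) - t^3)

κ_3 = d^3K/dt^3 |_{t=0} = 0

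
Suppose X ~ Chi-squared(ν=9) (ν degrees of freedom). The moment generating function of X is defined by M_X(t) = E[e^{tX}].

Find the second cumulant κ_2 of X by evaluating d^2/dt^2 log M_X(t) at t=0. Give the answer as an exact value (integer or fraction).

M_X(t) = (1 - 2*t)^(-9/2)
K_X(t) = log M_X(t) = -9*log(1 - 2*t)/2
K′(t) = -9/(2*t - 1)
K′′(t) = 18/(4*t^2 - 4*t + 1)

κ_2 = K′′(0) = 18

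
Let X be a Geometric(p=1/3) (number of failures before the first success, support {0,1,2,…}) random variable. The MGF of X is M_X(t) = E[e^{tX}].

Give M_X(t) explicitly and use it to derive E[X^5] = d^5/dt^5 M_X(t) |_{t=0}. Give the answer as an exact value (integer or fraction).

E[X^5] = d^5M/dt^5 |_{t=0} = 9002

M_X(t) = 1/(3*(1 - 2*e^(t)/3))
dM/dt = 2*e^(t)/(4*e^(2*t) - 12*e^(t) + 9)
d^2M/dt^2 = (-4*e^(2*t) - 6*e^(t))/(8*e^(3*t) - 36*e^(2*t) + 54*e^(t) - 27)
d^3M/dt^3 = (8*e^(3*t) + 48*e^(2*t) + 18*e^(t))/(16*e^(4*t) - 96*e^(3*t) + 216*e^(2*t) - 216*e^(t) + 81)
d^4M/dt^4 = (-16*e^(4*t) - 264*e^(3*t) - 396*e^(2*t) - 54*e^(t))/(32*e^(5*t) - 240*e^(4*t) + 720*e^(3*t) - 1080*e^(2*t) + 810*e^(t) - 243)
d^5M/dt^5 = (32*e^(5*t) + 1248*e^(4*t) + 4752*e^(3*t) + 2808*e^(2*t) + 162*e^(t))/(64*e^(6*t) - 576*e^(5*t) + 2160*e^(4*t) - 4320*e^(3*t) + 4860*e^(2*t) - 2916*e^(t) + 729)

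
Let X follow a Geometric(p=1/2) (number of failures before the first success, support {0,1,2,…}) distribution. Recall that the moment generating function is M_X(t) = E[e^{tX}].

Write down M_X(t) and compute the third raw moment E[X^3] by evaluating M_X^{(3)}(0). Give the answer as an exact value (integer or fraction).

E[X^3] = D^3[M](0) = 13

M_X(t) = 1/(2*(1 - e^(t)/2))
D^3[M](t) = (e^(3*t) + 8*e^(2*t) + 4*e^(t))/(e^(4*t) - 8*e^(3*t) + 24*e^(2*t) - 32*e^(t) + 16)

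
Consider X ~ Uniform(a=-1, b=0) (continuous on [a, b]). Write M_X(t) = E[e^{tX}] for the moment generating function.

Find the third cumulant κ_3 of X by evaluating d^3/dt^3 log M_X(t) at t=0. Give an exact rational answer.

M_X(t) = (1 - e^(-t))/t
K_X(t) = log M_X(t) = -log(t) + log(1 - e^(-t))
K′(t) = (t - e^(t) + 1)/(t*e^(t) - t)
K′′(t) = (-t^2*e^(t) + e^(2*t) - 2*e^(t) + 1)/(t^2*e^(2*t) - 2*t^2*e^(t) + t^2)
K′′′(t) = (t^3*e^(2*t) + t^3*e^(t) - 2*e^(3*t) + 6*e^(2*t) - 6*e^(t) + 2)/(t^3*e^(3*t) - 3*t^3*e^(2*t) + 3*t^3*e^(t) - t^3)

κ_3 = K′′′(0) = 0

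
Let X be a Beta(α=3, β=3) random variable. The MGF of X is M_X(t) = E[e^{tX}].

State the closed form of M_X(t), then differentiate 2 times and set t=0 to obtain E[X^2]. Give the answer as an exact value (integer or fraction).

E[X^2] = M^(2)(0) = 2/7

M_X(t) = ₁F₁(3; 6; t)
M^(2)(t) = 2*₁F₁(5; 8; t)/7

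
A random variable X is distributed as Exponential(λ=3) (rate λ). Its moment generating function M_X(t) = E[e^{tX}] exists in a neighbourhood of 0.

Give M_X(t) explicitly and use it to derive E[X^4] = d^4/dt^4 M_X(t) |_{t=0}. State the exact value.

M_X(t) = 3/(3 - t)
M^(4)(t) = -72/(t^5 - 15*t^4 + 90*t^3 - 270*t^2 + 405*t - 243)

E[X^4] = M^(4)(0) = 8/27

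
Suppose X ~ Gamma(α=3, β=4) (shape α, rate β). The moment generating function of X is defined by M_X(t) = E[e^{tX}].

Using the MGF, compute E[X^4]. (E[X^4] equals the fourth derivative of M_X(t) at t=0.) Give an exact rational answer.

E[X^4] = d^4M/dt^4 |_{t=0} = 45/32

M_X(t) = 64/(4 - t)^3
dM/dt = 192/(t^4 - 16*t^3 + 96*t^2 - 256*t + 256)
d^2M/dt^2 = -768/(t^5 - 20*t^4 + 160*t^3 - 640*t^2 + 1280*t - 1024)
d^3M/dt^3 = 3840/(t^6 - 24*t^5 + 240*t^4 - 1280*t^3 + 3840*t^2 - 6144*t + 4096)
d^4M/dt^4 = -23040/(t^7 - 28*t^6 + 336*t^5 - 2240*t^4 + 8960*t^3 - 21504*t^2 + 28672*t - 16384)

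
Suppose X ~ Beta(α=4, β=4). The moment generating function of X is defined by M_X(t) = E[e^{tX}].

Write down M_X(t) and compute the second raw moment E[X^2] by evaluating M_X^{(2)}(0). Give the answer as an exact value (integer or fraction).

E[X^2] = d^2M/dt^2 |_{t=0} = 5/18

M_X(t) = ₁F₁(4; 8; t)
dM/dt = ₁F₁(5; 9; t)/2
d^2M/dt^2 = 5*₁F₁(6; 10; t)/18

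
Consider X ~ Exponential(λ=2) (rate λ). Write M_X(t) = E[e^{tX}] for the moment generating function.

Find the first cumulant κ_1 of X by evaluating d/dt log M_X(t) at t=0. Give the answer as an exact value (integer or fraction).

M_X(t) = 2/(2 - t)
K_X(t) = log M_X(t) = -log(2 - t) + log(2)
K^(1)(t) = -1/(t - 2)

κ_1 = K^(1)(0) = 1/2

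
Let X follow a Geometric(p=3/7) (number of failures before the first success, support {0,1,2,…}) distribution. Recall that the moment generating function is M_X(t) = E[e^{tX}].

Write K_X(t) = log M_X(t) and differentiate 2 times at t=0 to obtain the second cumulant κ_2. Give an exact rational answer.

κ_2 = K′′(0) = 28/9

M_X(t) = 3/(7*(1 - 4*e^(t)/7))
K_X(t) = log M_X(t) = -log(1 - 4*e^(t)/7) - log(7) + log(3)
K′(t) = -4*e^(t)/(4*e^(t) - 7)
K′′(t) = 28*e^(t)/(16*e^(2*t) - 56*e^(t) + 49)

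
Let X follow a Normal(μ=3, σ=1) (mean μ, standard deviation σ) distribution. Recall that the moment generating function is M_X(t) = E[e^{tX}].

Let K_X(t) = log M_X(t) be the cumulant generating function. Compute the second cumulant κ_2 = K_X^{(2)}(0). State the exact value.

κ_2 = D^2[K](0) = 1

M_X(t) = e^(t^2/2 + 3*t)
K_X(t) = log M_X(t) = t^2/2 + 3*t
D^2[K](t) = 1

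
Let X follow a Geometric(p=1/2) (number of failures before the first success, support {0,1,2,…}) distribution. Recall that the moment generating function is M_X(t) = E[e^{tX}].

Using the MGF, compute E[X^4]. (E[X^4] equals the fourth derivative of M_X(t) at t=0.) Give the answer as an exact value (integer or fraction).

E[X^4] = D^4[M](0) = 75

M_X(t) = 1/(2*(1 - e^(t)/2))
D^4[M](t) = (-e^(4*t) - 22*e^(3*t) - 44*e^(2*t) - 8*e^(t))/(e^(5*t) - 10*e^(4*t) + 40*e^(3*t) - 80*e^(2*t) + 80*e^(t) - 32)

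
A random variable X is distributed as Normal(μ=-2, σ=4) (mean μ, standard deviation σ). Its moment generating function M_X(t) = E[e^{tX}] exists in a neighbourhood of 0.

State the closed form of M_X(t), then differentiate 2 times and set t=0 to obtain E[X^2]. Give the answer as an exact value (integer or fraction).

E[X^2] = M^(2)(0) = 20

M_X(t) = e^(8*t^2 - 2*t)
M^(2)(t) = (256*t^2*e^(8*t^2) - 64*t*e^(8*t^2) + 20*e^(8*t^2))*e^(-2*t)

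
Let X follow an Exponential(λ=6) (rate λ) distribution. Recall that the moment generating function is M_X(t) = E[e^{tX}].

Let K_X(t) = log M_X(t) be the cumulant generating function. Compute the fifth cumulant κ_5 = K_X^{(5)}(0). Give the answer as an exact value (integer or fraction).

κ_5 = K^(5)(0) = 1/324

M_X(t) = 6/(6 - t)
K_X(t) = log M_X(t) = -log(6 - t) + log(6)
K^(5)(t) = -24/(t^5 - 30*t^4 + 360*t^3 - 2160*t^2 + 6480*t - 7776)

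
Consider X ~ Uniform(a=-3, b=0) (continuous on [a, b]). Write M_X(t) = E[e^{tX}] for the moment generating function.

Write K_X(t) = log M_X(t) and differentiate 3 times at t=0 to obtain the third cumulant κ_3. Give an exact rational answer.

κ_3 = D^3[K](0) = 0

M_X(t) = (1 - e^(-3*t))/(3*t)
K_X(t) = log M_X(t) = -log(t) + log(1 - e^(-3*t)) - log(3)
D^3[K](t) = (27*t^3*e^(6*t) + 27*t^3*e^(3*t) - 2*e^(9*t) + 6*e^(6*t) - 6*e^(3*t) + 2)/(t^3*e^(9*t) - 3*t^3*e^(6*t) + 3*t^3*e^(3*t) - t^3)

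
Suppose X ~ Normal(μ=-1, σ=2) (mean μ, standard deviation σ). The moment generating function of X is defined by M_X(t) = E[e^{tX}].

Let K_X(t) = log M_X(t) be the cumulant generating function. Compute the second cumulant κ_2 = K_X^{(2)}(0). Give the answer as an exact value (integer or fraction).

κ_2 = K^(2)(0) = 4

M_X(t) = e^(2*t^2 - t)
K_X(t) = log M_X(t) = 2*t^2 - t
K^(2)(t) = 4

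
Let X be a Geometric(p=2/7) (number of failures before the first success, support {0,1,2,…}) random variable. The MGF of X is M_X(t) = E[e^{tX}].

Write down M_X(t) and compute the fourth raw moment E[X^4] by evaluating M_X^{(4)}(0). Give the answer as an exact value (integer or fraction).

E[X^4] = D^4[M](0) = 1590

M_X(t) = 2/(7*(1 - 5*e^(t)/7))
D^4[M](t) = (-1250*e^(4*t) - 19250*e^(3*t) - 26950*e^(2*t) - 3430*e^(t))/(3125*e^(5*t) - 21875*e^(4*t) + 61250*e^(3*t) - 85750*e^(2*t) + 60025*e^(t) - 16807)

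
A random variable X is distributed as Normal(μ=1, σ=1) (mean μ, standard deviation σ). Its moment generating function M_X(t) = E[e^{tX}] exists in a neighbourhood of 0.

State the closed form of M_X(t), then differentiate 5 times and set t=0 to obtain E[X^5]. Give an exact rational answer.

M_X(t) = e^(t^2/2 + t)
D^5[M](t) = t^5*e^(t)*e^(t^2/2) + 5*t^4*e^(t)*e^(t^2/2) + 20*t^3*e^(t)*e^(t^2/2) + 40*t^2*e^(t)*e^(t^2/2) + 50*t*e^(t)*e^(t^2/2) + 26*e^(t)*e^(t^2/2)

E[X^5] = D^5[M](0) = 26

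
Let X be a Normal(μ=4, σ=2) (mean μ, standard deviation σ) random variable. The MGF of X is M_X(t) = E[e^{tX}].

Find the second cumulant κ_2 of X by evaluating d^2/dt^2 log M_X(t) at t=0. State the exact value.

κ_2 = D^2[K](0) = 4

M_X(t) = e^(2*t^2 + 4*t)
K_X(t) = log M_X(t) = 2*t^2 + 4*t
D^2[K](t) = 4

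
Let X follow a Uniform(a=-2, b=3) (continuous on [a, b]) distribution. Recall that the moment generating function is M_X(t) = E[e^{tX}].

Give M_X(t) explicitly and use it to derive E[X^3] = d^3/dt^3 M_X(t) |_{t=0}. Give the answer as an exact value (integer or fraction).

M_X(t) = (e^(3*t) - e^(-2*t))/(5*t)
M^(3)(t) = (27*t^3*e^(5*t) + 8*t^3 - 27*t^2*e^(5*t) + 12*t^2 + 18*t*e^(5*t) + 12*t - 6*e^(5*t) + 6)*e^(-2*t)/(5*t^4)

E[X^3] = M^(3)(0) = 13/4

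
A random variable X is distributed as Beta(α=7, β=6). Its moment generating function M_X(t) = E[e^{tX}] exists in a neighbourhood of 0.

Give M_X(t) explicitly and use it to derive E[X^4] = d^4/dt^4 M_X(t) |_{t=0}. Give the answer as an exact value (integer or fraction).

E[X^4] = d^4M/dt^4 |_{t=0} = 3/26

M_X(t) = ₁F₁(7; 13; t)
dM/dt = 7*₁F₁(8; 14; t)/13
d^2M/dt^2 = 4*₁F₁(9; 15; t)/13
d^3M/dt^3 = 12*₁F₁(10; 16; t)/65
d^4M/dt^4 = 3*₁F₁(11; 17; t)/26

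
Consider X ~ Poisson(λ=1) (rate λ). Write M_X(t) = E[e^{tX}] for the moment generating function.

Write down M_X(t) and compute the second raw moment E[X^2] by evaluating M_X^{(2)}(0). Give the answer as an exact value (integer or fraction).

M_X(t) = e^(e^(t) - 1)
M′(t) = e^(-1)*e^(t)*e^(e^(t))
M′′(t) = (e^(2*t)*e^(e^(t)) + e^(t)*e^(e^(t)))*e^(-1)

E[X^2] = M′′(0) = 2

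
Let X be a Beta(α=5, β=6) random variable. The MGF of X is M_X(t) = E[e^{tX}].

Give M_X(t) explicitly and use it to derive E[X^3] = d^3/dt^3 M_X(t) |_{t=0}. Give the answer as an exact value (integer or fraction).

M_X(t) = ₁F₁(5; 11; t)
dM/dt = 5*₁F₁(6; 12; t)/11
d^2M/dt^2 = 5*₁F₁(7; 13; t)/22
d^3M/dt^3 = 35*₁F₁(8; 14; t)/286

E[X^3] = d^3M/dt^3 |_{t=0} = 35/286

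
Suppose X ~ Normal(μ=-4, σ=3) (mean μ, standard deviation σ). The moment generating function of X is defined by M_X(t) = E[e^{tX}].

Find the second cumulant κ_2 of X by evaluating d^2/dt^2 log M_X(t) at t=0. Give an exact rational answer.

κ_2 = d^2K/dt^2 |_{t=0} = 9

M_X(t) = e^(9*t^2/2 - 4*t)
K_X(t) = log M_X(t) = 9*t^2/2 - 4*t
dK/dt = 9*t - 4
d^2K/dt^2 = 9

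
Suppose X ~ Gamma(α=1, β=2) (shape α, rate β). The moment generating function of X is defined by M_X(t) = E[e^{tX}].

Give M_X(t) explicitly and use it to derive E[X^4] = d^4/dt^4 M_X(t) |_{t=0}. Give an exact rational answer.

E[X^4] = M^(4)(0) = 3/2

M_X(t) = 2/(2 - t)
M^(4)(t) = -48/(t^5 - 10*t^4 + 40*t^3 - 80*t^2 + 80*t - 32)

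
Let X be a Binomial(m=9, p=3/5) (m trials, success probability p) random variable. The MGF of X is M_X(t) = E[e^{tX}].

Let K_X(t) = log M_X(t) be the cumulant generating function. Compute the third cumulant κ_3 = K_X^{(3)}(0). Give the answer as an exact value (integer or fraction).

M_X(t) = (3*e^(t)/5 + 2/5)^9
K_X(t) = log M_X(t) = 9*log(3*e^(t)/5 + 2/5)
dK/dt = 27*e^(t)/(3*e^(t) + 2)
d^2K/dt^2 = 54*e^(t)/(9*e^(2*t) + 12*e^(t) + 4)
d^3K/dt^3 = (-162*e^(2*t) + 108*e^(t))/(27*e^(3*t) + 54*e^(2*t) + 36*e^(t) + 8)

κ_3 = d^3K/dt^3 |_{t=0} = -54/125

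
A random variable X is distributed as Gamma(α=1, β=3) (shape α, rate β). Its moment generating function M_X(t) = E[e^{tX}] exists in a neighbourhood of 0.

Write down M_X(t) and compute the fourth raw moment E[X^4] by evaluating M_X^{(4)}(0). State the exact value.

E[X^4] = d^4M/dt^4 |_{t=0} = 8/27

M_X(t) = 3/(3 - t)
dM/dt = 3/(t^2 - 6*t + 9)
d^2M/dt^2 = -6/(t^3 - 9*t^2 + 27*t - 27)
d^3M/dt^3 = 18/(t^4 - 12*t^3 + 54*t^2 - 108*t + 81)
d^4M/dt^4 = -72/(t^5 - 15*t^4 + 90*t^3 - 270*t^2 + 405*t - 243)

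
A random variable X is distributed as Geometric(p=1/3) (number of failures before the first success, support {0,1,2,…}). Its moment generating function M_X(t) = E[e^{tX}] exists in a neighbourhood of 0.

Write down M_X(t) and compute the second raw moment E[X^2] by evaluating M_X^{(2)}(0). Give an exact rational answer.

E[X^2] = M′′(0) = 10

M_X(t) = 1/(3*(1 - 2*e^(t)/3))
M′(t) = 2*e^(t)/(4*e^(2*t) - 12*e^(t) + 9)
M′′(t) = (-4*e^(2*t) - 6*e^(t))/(8*e^(3*t) - 36*e^(2*t) + 54*e^(t) - 27)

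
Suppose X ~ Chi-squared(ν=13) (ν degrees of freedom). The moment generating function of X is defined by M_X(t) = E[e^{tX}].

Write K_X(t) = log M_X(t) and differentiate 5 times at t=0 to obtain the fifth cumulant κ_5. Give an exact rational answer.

M_X(t) = (1 - 2*t)^(-13/2)
K_X(t) = log M_X(t) = -13*log(1 - 2*t)/2
K^(5)(t) = -4992/(32*t^5 - 80*t^4 + 80*t^3 - 40*t^2 + 10*t - 1)

κ_5 = K^(5)(0) = 4992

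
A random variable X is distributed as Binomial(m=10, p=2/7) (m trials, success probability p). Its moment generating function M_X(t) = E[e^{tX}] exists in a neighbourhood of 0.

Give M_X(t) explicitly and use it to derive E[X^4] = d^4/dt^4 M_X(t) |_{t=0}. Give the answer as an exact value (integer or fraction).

E[X^4] = d^4M/dt^4 |_{t=0} = 64700/343

M_X(t) = (2*e^(t)/7 + 5/7)^10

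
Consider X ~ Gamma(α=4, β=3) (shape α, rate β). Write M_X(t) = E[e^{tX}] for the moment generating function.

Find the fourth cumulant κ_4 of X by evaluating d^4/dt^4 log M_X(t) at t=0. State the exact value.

M_X(t) = 81/(3 - t)^4
K_X(t) = log M_X(t) = -4*log(3 - t) + 4*log(3)
K^(4)(t) = 24/(t^4 - 12*t^3 + 54*t^2 - 108*t + 81)

κ_4 = K^(4)(0) = 8/27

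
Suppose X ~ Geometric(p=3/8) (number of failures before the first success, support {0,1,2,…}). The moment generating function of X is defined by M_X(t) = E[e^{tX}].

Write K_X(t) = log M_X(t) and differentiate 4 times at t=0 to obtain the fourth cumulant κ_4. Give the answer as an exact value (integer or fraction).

M_X(t) = 3/(8*(1 - 5*e^(t)/8))
K_X(t) = log M_X(t) = -log(1 - 5*e^(t)/8) - 3*log(2) + log(3)
dK/dt = -5*e^(t)/(5*e^(t) - 8)
d^2K/dt^2 = 40*e^(t)/(25*e^(2*t) - 80*e^(t) + 64)
d^3K/dt^3 = (-200*e^(2*t) - 320*e^(t))/(125*e^(3*t) - 600*e^(2*t) + 960*e^(t) - 512)
d^4K/dt^4 = (1000*e^(3*t) + 6400*e^(2*t) + 2560*e^(t))/(625*e^(4*t) - 4000*e^(3*t) + 9600*e^(2*t) - 10240*e^(t) + 4096)

κ_4 = d^4K/dt^4 |_{t=0} = 3320/27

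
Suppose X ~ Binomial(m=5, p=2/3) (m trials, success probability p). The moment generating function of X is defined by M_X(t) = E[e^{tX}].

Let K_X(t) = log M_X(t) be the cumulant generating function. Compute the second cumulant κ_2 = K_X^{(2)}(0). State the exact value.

κ_2 = K′′(0) = 10/9

M_X(t) = (2*e^(t)/3 + 1/3)^5
K_X(t) = log M_X(t) = 5*log(2*e^(t)/3 + 1/3)
K′(t) = 10*e^(t)/(2*e^(t) + 1)
K′′(t) = 10*e^(t)/(4*e^(2*t) + 4*e^(t) + 1)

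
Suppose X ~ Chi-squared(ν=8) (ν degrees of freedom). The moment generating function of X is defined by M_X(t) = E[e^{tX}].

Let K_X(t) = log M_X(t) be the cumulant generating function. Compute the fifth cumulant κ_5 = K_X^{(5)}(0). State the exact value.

κ_5 = K^(5)(0) = 3072

M_X(t) = (1 - 2*t)^(-4)
K_X(t) = log M_X(t) = -4*log(1 - 2*t)
K^(5)(t) = -3072/(32*t^5 - 80*t^4 + 80*t^3 - 40*t^2 + 10*t - 1)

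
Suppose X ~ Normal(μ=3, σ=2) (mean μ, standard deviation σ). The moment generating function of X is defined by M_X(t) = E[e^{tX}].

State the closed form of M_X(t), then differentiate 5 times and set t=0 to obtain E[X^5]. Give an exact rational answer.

M_X(t) = e^(2*t^2 + 3*t)
M′(t) = 4*t*e^(3*t)*e^(2*t^2) + 3*e^(3*t)*e^(2*t^2)
M′′(t) = 16*t^2*e^(3*t)*e^(2*t^2) + 24*t*e^(3*t)*e^(2*t^2) + 13*e^(3*t)*e^(2*t^2)
M′′′(t) = 64*t^3*e^(3*t)*e^(2*t^2) + 144*t^2*e^(3*t)*e^(2*t^2) + 156*t*e^(3*t)*e^(2*t^2) + 63*e^(3*t)*e^(2*t^2)
M′′′′(t) = 256*t^4*e^(3*t)*e^(2*t^2) + 768*t^3*e^(3*t)*e^(2*t^2) + 1248*t^2*e^(3*t)*e^(2*t^2) + 1008*t*e^(3*t)*e^(2*t^2) + 345*e^(3*t)*e^(2*t^2)

E[X^5] = M′′′′′(0) = 2043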